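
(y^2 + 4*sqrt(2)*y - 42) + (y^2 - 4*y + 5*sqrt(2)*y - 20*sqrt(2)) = 2*y^2 - 4*y + 9*sqrt(2)*y - 42 - 20*sqrt(2)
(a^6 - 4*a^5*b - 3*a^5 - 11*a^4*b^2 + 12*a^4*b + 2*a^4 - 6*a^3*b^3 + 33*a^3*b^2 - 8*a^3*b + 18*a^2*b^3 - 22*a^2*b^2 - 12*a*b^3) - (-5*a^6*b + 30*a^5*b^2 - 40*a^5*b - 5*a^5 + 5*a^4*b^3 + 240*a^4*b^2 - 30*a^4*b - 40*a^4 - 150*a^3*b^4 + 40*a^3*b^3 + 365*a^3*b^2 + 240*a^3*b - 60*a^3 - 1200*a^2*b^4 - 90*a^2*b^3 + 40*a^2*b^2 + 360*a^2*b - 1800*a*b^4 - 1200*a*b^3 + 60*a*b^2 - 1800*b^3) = 5*a^6*b + a^6 - 30*a^5*b^2 + 36*a^5*b + 2*a^5 - 5*a^4*b^3 - 251*a^4*b^2 + 42*a^4*b + 42*a^4 + 150*a^3*b^4 - 46*a^3*b^3 - 332*a^3*b^2 - 248*a^3*b + 60*a^3 + 1200*a^2*b^4 + 108*a^2*b^3 - 62*a^2*b^2 - 360*a^2*b + 1800*a*b^4 + 1188*a*b^3 - 60*a*b^2 + 1800*b^3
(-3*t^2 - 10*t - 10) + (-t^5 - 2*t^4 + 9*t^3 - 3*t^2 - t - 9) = -t^5 - 2*t^4 + 9*t^3 - 6*t^2 - 11*t - 19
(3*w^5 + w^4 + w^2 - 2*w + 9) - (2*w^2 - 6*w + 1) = 3*w^5 + w^4 - w^2 + 4*w + 8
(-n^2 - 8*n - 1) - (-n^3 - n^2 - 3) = n^3 - 8*n + 2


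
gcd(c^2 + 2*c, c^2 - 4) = c + 2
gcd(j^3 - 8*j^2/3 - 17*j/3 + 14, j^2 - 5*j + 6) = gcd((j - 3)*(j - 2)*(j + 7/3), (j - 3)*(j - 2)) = j^2 - 5*j + 6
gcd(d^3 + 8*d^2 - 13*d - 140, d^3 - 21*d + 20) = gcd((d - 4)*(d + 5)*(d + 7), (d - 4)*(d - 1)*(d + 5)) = d^2 + d - 20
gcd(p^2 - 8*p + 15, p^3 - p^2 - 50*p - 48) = 1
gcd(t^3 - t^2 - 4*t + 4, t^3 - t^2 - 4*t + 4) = t^3 - t^2 - 4*t + 4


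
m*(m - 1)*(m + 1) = m^3 - m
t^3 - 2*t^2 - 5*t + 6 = (t - 3)*(t - 1)*(t + 2)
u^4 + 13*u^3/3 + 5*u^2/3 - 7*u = u*(u - 1)*(u + 7/3)*(u + 3)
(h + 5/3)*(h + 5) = h^2 + 20*h/3 + 25/3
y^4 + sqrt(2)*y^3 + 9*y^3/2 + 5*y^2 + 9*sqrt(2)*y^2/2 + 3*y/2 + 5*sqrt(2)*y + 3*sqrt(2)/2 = (y + 1/2)*(y + 1)*(y + 3)*(y + sqrt(2))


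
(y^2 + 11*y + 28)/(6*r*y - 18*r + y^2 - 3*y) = (y^2 + 11*y + 28)/(6*r*y - 18*r + y^2 - 3*y)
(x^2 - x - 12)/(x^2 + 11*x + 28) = (x^2 - x - 12)/(x^2 + 11*x + 28)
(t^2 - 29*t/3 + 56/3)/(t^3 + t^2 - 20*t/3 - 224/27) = 9*(t - 7)/(9*t^2 + 33*t + 28)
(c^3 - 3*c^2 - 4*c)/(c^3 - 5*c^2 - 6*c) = (c - 4)/(c - 6)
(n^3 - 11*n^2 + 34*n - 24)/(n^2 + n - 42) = (n^2 - 5*n + 4)/(n + 7)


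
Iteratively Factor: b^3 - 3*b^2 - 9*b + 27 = (b - 3)*(b^2 - 9) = (b - 3)*(b + 3)*(b - 3)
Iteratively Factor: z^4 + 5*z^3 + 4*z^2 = (z)*(z^3 + 5*z^2 + 4*z) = z*(z + 4)*(z^2 + z) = z*(z + 1)*(z + 4)*(z)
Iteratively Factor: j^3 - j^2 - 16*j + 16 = (j - 1)*(j^2 - 16) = (j - 4)*(j - 1)*(j + 4)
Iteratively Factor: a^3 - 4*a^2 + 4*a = (a - 2)*(a^2 - 2*a) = a*(a - 2)*(a - 2)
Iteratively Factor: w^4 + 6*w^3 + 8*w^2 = (w + 4)*(w^3 + 2*w^2) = w*(w + 4)*(w^2 + 2*w) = w^2*(w + 4)*(w + 2)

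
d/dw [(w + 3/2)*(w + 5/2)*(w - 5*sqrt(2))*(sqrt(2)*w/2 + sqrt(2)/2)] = 2*sqrt(2)*w^3 - 15*w^2 + 15*sqrt(2)*w^2/2 - 50*w + 31*sqrt(2)*w/4 - 155/4 + 15*sqrt(2)/8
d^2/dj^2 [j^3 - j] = 6*j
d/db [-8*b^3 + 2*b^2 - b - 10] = -24*b^2 + 4*b - 1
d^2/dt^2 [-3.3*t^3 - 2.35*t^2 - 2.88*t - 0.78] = -19.8*t - 4.7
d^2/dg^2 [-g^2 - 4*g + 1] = -2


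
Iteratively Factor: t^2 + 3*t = (t + 3)*(t)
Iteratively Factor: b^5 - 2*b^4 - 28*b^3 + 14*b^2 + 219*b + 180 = (b + 3)*(b^4 - 5*b^3 - 13*b^2 + 53*b + 60) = (b + 1)*(b + 3)*(b^3 - 6*b^2 - 7*b + 60) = (b + 1)*(b + 3)^2*(b^2 - 9*b + 20) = (b - 5)*(b + 1)*(b + 3)^2*(b - 4)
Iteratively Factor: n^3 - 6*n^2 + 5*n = (n - 1)*(n^2 - 5*n) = (n - 5)*(n - 1)*(n)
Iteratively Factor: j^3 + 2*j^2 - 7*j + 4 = (j - 1)*(j^2 + 3*j - 4) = (j - 1)^2*(j + 4)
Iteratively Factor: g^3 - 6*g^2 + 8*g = (g - 2)*(g^2 - 4*g) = (g - 4)*(g - 2)*(g)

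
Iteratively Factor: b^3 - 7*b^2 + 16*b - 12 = (b - 2)*(b^2 - 5*b + 6) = (b - 2)^2*(b - 3)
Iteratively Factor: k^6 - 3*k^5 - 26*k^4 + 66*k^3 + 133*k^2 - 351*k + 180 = (k - 5)*(k^5 + 2*k^4 - 16*k^3 - 14*k^2 + 63*k - 36) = (k - 5)*(k - 1)*(k^4 + 3*k^3 - 13*k^2 - 27*k + 36) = (k - 5)*(k - 3)*(k - 1)*(k^3 + 6*k^2 + 5*k - 12) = (k - 5)*(k - 3)*(k - 1)*(k + 4)*(k^2 + 2*k - 3) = (k - 5)*(k - 3)*(k - 1)*(k + 3)*(k + 4)*(k - 1)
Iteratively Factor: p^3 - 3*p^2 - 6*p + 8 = (p - 4)*(p^2 + p - 2) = (p - 4)*(p - 1)*(p + 2)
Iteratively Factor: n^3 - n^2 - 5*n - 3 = (n - 3)*(n^2 + 2*n + 1) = (n - 3)*(n + 1)*(n + 1)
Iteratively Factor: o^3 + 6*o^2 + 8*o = (o + 2)*(o^2 + 4*o) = o*(o + 2)*(o + 4)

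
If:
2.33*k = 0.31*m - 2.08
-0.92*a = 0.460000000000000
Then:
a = -0.50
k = 0.133047210300429*m - 0.892703862660944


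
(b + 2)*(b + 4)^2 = b^3 + 10*b^2 + 32*b + 32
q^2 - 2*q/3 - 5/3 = (q - 5/3)*(q + 1)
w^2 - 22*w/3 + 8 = (w - 6)*(w - 4/3)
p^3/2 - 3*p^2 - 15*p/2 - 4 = (p/2 + 1/2)*(p - 8)*(p + 1)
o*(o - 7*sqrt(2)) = o^2 - 7*sqrt(2)*o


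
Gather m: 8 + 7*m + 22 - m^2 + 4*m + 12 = -m^2 + 11*m + 42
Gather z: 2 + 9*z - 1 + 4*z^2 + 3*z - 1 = 4*z^2 + 12*z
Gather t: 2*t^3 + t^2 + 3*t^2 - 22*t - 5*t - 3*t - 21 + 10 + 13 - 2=2*t^3 + 4*t^2 - 30*t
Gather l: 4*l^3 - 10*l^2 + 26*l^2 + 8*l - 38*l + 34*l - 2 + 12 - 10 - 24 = 4*l^3 + 16*l^2 + 4*l - 24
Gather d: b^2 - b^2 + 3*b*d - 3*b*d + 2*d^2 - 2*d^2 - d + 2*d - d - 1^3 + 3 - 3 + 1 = 0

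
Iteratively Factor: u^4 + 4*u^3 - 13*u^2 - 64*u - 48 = (u + 1)*(u^3 + 3*u^2 - 16*u - 48) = (u + 1)*(u + 3)*(u^2 - 16) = (u - 4)*(u + 1)*(u + 3)*(u + 4)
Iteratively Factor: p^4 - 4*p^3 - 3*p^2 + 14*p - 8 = (p + 2)*(p^3 - 6*p^2 + 9*p - 4) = (p - 4)*(p + 2)*(p^2 - 2*p + 1) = (p - 4)*(p - 1)*(p + 2)*(p - 1)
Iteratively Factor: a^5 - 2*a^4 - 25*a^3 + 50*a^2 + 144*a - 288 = (a + 3)*(a^4 - 5*a^3 - 10*a^2 + 80*a - 96) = (a - 2)*(a + 3)*(a^3 - 3*a^2 - 16*a + 48) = (a - 2)*(a + 3)*(a + 4)*(a^2 - 7*a + 12) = (a - 4)*(a - 2)*(a + 3)*(a + 4)*(a - 3)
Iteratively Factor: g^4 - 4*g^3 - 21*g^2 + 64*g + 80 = (g - 4)*(g^3 - 21*g - 20) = (g - 4)*(g + 1)*(g^2 - g - 20) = (g - 4)*(g + 1)*(g + 4)*(g - 5)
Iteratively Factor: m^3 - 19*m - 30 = (m + 3)*(m^2 - 3*m - 10) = (m + 2)*(m + 3)*(m - 5)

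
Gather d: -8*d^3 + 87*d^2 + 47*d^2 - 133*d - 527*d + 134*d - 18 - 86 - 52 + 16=-8*d^3 + 134*d^2 - 526*d - 140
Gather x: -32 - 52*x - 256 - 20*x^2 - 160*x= -20*x^2 - 212*x - 288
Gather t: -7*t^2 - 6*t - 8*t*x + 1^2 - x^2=-7*t^2 + t*(-8*x - 6) - x^2 + 1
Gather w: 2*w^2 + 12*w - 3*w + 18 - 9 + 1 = 2*w^2 + 9*w + 10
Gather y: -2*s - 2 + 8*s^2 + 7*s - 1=8*s^2 + 5*s - 3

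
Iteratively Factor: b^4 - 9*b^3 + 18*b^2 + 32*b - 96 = (b - 4)*(b^3 - 5*b^2 - 2*b + 24) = (b - 4)^2*(b^2 - b - 6) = (b - 4)^2*(b + 2)*(b - 3)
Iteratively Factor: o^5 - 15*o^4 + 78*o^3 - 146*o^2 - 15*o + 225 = (o - 5)*(o^4 - 10*o^3 + 28*o^2 - 6*o - 45) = (o - 5)*(o - 3)*(o^3 - 7*o^2 + 7*o + 15) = (o - 5)^2*(o - 3)*(o^2 - 2*o - 3) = (o - 5)^2*(o - 3)^2*(o + 1)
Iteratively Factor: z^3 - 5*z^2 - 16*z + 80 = (z - 5)*(z^2 - 16) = (z - 5)*(z - 4)*(z + 4)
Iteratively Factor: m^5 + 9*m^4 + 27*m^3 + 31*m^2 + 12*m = (m)*(m^4 + 9*m^3 + 27*m^2 + 31*m + 12) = m*(m + 1)*(m^3 + 8*m^2 + 19*m + 12) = m*(m + 1)*(m + 3)*(m^2 + 5*m + 4) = m*(m + 1)^2*(m + 3)*(m + 4)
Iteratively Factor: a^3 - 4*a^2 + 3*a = (a - 3)*(a^2 - a) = a*(a - 3)*(a - 1)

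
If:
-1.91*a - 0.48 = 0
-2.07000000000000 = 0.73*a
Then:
No Solution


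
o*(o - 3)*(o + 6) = o^3 + 3*o^2 - 18*o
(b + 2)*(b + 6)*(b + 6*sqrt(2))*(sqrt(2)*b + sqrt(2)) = sqrt(2)*b^4 + 12*b^3 + 9*sqrt(2)*b^3 + 20*sqrt(2)*b^2 + 108*b^2 + 12*sqrt(2)*b + 240*b + 144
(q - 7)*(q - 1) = q^2 - 8*q + 7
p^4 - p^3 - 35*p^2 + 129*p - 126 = (p - 3)^2*(p - 2)*(p + 7)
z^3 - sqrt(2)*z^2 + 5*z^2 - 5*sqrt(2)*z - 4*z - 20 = (z + 5)*(z - 2*sqrt(2))*(z + sqrt(2))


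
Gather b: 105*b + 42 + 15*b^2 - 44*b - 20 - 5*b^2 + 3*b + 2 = 10*b^2 + 64*b + 24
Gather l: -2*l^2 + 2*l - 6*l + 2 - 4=-2*l^2 - 4*l - 2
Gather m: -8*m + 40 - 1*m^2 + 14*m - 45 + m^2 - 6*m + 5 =0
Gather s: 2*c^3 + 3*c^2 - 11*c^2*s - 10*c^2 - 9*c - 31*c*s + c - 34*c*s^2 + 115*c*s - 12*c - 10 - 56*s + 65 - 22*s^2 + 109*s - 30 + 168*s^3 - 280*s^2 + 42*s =2*c^3 - 7*c^2 - 20*c + 168*s^3 + s^2*(-34*c - 302) + s*(-11*c^2 + 84*c + 95) + 25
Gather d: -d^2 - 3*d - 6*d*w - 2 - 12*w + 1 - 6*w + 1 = -d^2 + d*(-6*w - 3) - 18*w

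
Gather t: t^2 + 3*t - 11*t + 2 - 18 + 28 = t^2 - 8*t + 12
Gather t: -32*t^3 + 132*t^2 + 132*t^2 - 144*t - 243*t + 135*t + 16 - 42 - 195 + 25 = -32*t^3 + 264*t^2 - 252*t - 196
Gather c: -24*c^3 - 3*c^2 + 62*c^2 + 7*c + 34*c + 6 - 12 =-24*c^3 + 59*c^2 + 41*c - 6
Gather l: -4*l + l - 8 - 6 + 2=-3*l - 12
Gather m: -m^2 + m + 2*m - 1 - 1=-m^2 + 3*m - 2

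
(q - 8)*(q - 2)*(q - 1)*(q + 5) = q^4 - 6*q^3 - 29*q^2 + 114*q - 80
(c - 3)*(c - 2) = c^2 - 5*c + 6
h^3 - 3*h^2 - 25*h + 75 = (h - 5)*(h - 3)*(h + 5)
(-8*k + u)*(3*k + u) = -24*k^2 - 5*k*u + u^2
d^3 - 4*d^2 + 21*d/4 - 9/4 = (d - 3/2)^2*(d - 1)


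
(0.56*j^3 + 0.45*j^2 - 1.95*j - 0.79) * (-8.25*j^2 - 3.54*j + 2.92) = -4.62*j^5 - 5.6949*j^4 + 16.1297*j^3 + 14.7345*j^2 - 2.8974*j - 2.3068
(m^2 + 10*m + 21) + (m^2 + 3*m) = 2*m^2 + 13*m + 21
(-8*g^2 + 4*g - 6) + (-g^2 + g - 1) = -9*g^2 + 5*g - 7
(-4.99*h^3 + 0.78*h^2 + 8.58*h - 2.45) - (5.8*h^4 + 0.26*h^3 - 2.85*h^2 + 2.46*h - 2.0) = -5.8*h^4 - 5.25*h^3 + 3.63*h^2 + 6.12*h - 0.45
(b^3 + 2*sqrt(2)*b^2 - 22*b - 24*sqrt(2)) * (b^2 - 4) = b^5 + 2*sqrt(2)*b^4 - 26*b^3 - 32*sqrt(2)*b^2 + 88*b + 96*sqrt(2)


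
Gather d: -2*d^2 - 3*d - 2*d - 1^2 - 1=-2*d^2 - 5*d - 2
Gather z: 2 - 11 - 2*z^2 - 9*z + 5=-2*z^2 - 9*z - 4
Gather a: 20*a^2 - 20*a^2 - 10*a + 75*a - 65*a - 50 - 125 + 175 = 0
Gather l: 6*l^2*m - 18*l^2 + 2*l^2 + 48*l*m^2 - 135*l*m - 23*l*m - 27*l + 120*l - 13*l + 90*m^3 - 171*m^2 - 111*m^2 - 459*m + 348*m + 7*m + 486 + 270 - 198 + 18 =l^2*(6*m - 16) + l*(48*m^2 - 158*m + 80) + 90*m^3 - 282*m^2 - 104*m + 576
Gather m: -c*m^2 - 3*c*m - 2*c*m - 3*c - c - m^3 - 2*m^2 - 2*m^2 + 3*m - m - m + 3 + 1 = -4*c - m^3 + m^2*(-c - 4) + m*(1 - 5*c) + 4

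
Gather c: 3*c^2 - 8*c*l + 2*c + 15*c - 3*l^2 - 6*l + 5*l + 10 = 3*c^2 + c*(17 - 8*l) - 3*l^2 - l + 10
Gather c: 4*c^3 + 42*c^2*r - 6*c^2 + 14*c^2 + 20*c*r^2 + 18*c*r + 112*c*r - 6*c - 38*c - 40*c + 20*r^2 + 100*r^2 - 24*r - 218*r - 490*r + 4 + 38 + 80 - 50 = 4*c^3 + c^2*(42*r + 8) + c*(20*r^2 + 130*r - 84) + 120*r^2 - 732*r + 72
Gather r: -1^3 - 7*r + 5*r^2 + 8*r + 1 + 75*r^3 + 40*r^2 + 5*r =75*r^3 + 45*r^2 + 6*r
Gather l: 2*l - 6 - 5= 2*l - 11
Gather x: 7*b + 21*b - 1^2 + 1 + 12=28*b + 12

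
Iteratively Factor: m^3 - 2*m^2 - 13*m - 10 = (m + 2)*(m^2 - 4*m - 5) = (m - 5)*(m + 2)*(m + 1)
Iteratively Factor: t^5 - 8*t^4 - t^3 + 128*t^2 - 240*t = (t - 3)*(t^4 - 5*t^3 - 16*t^2 + 80*t) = (t - 4)*(t - 3)*(t^3 - t^2 - 20*t) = (t - 5)*(t - 4)*(t - 3)*(t^2 + 4*t) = (t - 5)*(t - 4)*(t - 3)*(t + 4)*(t)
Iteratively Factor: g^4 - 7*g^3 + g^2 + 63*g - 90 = (g - 2)*(g^3 - 5*g^2 - 9*g + 45) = (g - 2)*(g + 3)*(g^2 - 8*g + 15) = (g - 5)*(g - 2)*(g + 3)*(g - 3)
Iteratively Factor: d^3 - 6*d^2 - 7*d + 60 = (d + 3)*(d^2 - 9*d + 20) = (d - 5)*(d + 3)*(d - 4)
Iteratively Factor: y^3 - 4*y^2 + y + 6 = (y - 2)*(y^2 - 2*y - 3) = (y - 2)*(y + 1)*(y - 3)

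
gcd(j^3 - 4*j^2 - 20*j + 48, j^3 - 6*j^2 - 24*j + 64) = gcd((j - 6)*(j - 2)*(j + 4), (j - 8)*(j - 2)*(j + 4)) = j^2 + 2*j - 8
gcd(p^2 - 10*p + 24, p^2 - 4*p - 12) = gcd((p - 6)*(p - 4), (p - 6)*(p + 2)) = p - 6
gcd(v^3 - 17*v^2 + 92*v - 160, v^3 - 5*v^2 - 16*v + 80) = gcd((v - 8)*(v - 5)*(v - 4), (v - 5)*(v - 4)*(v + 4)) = v^2 - 9*v + 20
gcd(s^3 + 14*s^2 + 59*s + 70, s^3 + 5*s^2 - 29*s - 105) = s + 7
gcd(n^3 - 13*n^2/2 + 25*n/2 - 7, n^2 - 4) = n - 2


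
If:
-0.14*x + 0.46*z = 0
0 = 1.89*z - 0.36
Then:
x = 0.63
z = 0.19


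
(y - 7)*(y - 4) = y^2 - 11*y + 28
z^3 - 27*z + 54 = (z - 3)^2*(z + 6)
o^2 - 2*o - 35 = (o - 7)*(o + 5)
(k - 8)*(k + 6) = k^2 - 2*k - 48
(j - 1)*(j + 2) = j^2 + j - 2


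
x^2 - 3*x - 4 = (x - 4)*(x + 1)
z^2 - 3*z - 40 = (z - 8)*(z + 5)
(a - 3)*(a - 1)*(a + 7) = a^3 + 3*a^2 - 25*a + 21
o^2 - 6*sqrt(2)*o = o*(o - 6*sqrt(2))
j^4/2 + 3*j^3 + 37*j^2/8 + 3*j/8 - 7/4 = (j/2 + 1)*(j - 1/2)*(j + 1)*(j + 7/2)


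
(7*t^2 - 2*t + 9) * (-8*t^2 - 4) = -56*t^4 + 16*t^3 - 100*t^2 + 8*t - 36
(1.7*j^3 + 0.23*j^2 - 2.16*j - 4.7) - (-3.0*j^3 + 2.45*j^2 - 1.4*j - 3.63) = 4.7*j^3 - 2.22*j^2 - 0.76*j - 1.07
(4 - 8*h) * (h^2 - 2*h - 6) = -8*h^3 + 20*h^2 + 40*h - 24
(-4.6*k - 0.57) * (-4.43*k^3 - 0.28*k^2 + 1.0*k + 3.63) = 20.378*k^4 + 3.8131*k^3 - 4.4404*k^2 - 17.268*k - 2.0691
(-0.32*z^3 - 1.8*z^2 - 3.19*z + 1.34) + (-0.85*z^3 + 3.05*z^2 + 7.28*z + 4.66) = -1.17*z^3 + 1.25*z^2 + 4.09*z + 6.0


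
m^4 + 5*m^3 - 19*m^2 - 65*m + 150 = (m - 3)*(m - 2)*(m + 5)^2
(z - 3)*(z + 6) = z^2 + 3*z - 18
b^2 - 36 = (b - 6)*(b + 6)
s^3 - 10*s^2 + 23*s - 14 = (s - 7)*(s - 2)*(s - 1)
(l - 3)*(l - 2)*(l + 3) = l^3 - 2*l^2 - 9*l + 18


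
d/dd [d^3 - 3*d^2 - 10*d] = 3*d^2 - 6*d - 10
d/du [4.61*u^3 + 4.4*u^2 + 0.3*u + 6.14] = 13.83*u^2 + 8.8*u + 0.3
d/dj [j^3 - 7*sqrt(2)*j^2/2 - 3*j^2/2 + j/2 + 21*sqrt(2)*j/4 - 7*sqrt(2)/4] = 3*j^2 - 7*sqrt(2)*j - 3*j + 1/2 + 21*sqrt(2)/4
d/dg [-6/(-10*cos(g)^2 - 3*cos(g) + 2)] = 6*(20*cos(g) + 3)*sin(g)/(10*cos(g)^2 + 3*cos(g) - 2)^2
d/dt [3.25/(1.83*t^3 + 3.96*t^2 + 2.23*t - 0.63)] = (-17.8425*t^2 - 25.74*t - 7.2475)/(1.83*t^3 + 3.96*t^2 + 2.23*t - 0.63)^2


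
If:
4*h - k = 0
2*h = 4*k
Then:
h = 0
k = 0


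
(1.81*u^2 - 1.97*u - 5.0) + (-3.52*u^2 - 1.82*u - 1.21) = -1.71*u^2 - 3.79*u - 6.21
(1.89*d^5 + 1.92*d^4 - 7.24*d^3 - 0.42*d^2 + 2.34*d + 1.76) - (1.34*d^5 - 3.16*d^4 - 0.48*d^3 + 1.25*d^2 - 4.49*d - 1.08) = 0.55*d^5 + 5.08*d^4 - 6.76*d^3 - 1.67*d^2 + 6.83*d + 2.84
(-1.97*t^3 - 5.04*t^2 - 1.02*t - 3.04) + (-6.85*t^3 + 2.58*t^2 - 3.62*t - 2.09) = -8.82*t^3 - 2.46*t^2 - 4.64*t - 5.13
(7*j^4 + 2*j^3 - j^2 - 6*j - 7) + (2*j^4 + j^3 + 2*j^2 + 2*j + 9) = 9*j^4 + 3*j^3 + j^2 - 4*j + 2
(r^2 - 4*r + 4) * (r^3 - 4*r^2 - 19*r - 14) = r^5 - 8*r^4 + r^3 + 46*r^2 - 20*r - 56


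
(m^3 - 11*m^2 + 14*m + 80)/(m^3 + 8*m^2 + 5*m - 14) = (m^2 - 13*m + 40)/(m^2 + 6*m - 7)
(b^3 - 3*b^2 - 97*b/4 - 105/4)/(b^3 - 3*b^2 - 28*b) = (b^2 + 4*b + 15/4)/(b*(b + 4))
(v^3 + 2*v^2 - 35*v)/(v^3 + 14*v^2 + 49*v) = (v - 5)/(v + 7)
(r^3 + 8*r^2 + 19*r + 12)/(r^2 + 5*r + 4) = r + 3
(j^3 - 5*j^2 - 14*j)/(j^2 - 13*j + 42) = j*(j + 2)/(j - 6)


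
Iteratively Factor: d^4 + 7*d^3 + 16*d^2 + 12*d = (d + 2)*(d^3 + 5*d^2 + 6*d) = (d + 2)^2*(d^2 + 3*d) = d*(d + 2)^2*(d + 3)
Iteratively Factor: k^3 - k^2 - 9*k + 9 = (k + 3)*(k^2 - 4*k + 3) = (k - 1)*(k + 3)*(k - 3)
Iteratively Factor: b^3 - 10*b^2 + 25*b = (b - 5)*(b^2 - 5*b) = (b - 5)^2*(b)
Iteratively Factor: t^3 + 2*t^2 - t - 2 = (t - 1)*(t^2 + 3*t + 2) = (t - 1)*(t + 1)*(t + 2)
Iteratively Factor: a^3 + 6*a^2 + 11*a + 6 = (a + 2)*(a^2 + 4*a + 3) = (a + 2)*(a + 3)*(a + 1)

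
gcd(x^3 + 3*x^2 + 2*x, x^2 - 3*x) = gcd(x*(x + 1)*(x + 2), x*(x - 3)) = x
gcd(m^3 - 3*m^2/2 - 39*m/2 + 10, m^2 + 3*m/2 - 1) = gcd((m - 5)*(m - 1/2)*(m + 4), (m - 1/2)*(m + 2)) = m - 1/2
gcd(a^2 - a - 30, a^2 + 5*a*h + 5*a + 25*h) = a + 5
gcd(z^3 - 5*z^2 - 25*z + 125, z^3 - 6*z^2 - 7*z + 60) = z - 5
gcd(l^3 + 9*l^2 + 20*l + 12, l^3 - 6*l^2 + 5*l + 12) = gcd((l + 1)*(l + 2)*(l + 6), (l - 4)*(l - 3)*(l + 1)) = l + 1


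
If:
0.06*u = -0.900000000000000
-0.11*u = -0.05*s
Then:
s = -33.00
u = -15.00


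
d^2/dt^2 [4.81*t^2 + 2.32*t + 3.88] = 9.62000000000000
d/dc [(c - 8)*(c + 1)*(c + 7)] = 3*c^2 - 57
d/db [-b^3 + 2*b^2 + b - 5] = -3*b^2 + 4*b + 1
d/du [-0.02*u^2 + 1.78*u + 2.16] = 1.78 - 0.04*u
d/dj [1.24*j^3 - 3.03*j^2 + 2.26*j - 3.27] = 3.72*j^2 - 6.06*j + 2.26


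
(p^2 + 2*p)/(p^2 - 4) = p/(p - 2)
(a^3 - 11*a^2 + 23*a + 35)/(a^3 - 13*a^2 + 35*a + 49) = (a - 5)/(a - 7)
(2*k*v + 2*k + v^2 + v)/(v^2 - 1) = (2*k + v)/(v - 1)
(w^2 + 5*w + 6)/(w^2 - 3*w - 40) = (w^2 + 5*w + 6)/(w^2 - 3*w - 40)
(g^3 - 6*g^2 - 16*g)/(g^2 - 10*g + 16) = g*(g + 2)/(g - 2)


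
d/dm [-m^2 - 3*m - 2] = -2*m - 3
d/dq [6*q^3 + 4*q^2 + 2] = 2*q*(9*q + 4)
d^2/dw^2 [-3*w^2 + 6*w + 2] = -6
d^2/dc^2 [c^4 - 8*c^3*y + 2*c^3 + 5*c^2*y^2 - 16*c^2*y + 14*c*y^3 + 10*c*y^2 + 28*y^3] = 12*c^2 - 48*c*y + 12*c + 10*y^2 - 32*y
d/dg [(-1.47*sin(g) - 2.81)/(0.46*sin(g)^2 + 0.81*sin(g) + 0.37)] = (0.6762*sin(g)^2 + 2.5852*sin(g) + 1.7322)*cos(g)/(0.2116*sin(g)^4 + 0.7452*sin(g)^3 + 0.9965*sin(g)^2 + 0.5994*sin(g) + 0.1369)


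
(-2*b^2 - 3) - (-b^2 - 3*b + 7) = -b^2 + 3*b - 10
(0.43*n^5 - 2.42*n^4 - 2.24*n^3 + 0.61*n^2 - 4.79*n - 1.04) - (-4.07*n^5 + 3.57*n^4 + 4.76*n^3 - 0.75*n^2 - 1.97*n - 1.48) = 4.5*n^5 - 5.99*n^4 - 7.0*n^3 + 1.36*n^2 - 2.82*n + 0.44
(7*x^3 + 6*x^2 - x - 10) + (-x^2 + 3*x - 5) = 7*x^3 + 5*x^2 + 2*x - 15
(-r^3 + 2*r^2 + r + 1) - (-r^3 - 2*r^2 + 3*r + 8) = 4*r^2 - 2*r - 7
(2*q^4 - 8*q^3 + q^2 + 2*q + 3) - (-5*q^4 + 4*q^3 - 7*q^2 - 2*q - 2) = 7*q^4 - 12*q^3 + 8*q^2 + 4*q + 5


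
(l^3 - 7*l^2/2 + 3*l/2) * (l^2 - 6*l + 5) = l^5 - 19*l^4/2 + 55*l^3/2 - 53*l^2/2 + 15*l/2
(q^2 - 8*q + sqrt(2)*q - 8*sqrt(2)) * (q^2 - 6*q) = q^4 - 14*q^3 + sqrt(2)*q^3 - 14*sqrt(2)*q^2 + 48*q^2 + 48*sqrt(2)*q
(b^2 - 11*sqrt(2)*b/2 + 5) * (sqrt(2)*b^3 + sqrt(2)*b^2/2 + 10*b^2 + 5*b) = sqrt(2)*b^5 - b^4 + sqrt(2)*b^4/2 - 50*sqrt(2)*b^3 - b^3/2 - 25*sqrt(2)*b^2 + 50*b^2 + 25*b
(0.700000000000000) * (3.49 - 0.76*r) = 2.443 - 0.532*r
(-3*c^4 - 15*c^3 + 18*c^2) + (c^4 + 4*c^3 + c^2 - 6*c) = -2*c^4 - 11*c^3 + 19*c^2 - 6*c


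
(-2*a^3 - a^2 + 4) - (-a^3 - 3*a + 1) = -a^3 - a^2 + 3*a + 3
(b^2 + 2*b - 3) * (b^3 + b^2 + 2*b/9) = b^5 + 3*b^4 - 7*b^3/9 - 23*b^2/9 - 2*b/3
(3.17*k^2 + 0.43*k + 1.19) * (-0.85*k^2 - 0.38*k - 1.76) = -2.6945*k^4 - 1.5701*k^3 - 6.7541*k^2 - 1.209*k - 2.0944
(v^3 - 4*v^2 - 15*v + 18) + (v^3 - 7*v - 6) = 2*v^3 - 4*v^2 - 22*v + 12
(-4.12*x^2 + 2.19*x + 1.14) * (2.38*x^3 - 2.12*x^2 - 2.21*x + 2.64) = -9.8056*x^5 + 13.9466*x^4 + 7.1756*x^3 - 18.1335*x^2 + 3.2622*x + 3.0096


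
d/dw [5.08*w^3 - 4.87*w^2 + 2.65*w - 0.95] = 15.24*w^2 - 9.74*w + 2.65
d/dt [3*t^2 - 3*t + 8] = 6*t - 3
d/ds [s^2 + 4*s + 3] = 2*s + 4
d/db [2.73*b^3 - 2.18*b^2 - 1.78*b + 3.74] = 8.19*b^2 - 4.36*b - 1.78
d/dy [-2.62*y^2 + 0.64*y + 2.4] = 0.64 - 5.24*y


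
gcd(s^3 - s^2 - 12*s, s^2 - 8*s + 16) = s - 4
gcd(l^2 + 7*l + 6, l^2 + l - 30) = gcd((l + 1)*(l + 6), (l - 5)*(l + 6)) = l + 6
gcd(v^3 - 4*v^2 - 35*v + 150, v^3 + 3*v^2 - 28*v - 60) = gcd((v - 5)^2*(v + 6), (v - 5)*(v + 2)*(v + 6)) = v^2 + v - 30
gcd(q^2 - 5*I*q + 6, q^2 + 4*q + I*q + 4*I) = q + I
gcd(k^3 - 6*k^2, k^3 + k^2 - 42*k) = k^2 - 6*k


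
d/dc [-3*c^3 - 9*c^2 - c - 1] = -9*c^2 - 18*c - 1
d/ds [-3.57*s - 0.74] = -3.57000000000000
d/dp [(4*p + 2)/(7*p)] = -2/(7*p^2)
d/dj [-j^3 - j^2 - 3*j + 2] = -3*j^2 - 2*j - 3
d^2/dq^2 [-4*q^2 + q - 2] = -8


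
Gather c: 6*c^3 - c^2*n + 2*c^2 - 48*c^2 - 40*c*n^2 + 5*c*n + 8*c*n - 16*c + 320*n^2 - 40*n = 6*c^3 + c^2*(-n - 46) + c*(-40*n^2 + 13*n - 16) + 320*n^2 - 40*n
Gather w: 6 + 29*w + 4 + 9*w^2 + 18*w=9*w^2 + 47*w + 10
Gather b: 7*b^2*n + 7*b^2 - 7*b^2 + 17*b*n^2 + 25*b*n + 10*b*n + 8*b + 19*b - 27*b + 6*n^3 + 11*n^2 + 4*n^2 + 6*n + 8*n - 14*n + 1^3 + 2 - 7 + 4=7*b^2*n + b*(17*n^2 + 35*n) + 6*n^3 + 15*n^2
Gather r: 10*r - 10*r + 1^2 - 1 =0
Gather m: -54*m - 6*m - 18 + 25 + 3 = 10 - 60*m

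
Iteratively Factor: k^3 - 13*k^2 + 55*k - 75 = (k - 5)*(k^2 - 8*k + 15) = (k - 5)^2*(k - 3)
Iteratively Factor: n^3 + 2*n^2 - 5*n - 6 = (n - 2)*(n^2 + 4*n + 3) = (n - 2)*(n + 1)*(n + 3)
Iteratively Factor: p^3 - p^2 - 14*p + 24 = (p - 2)*(p^2 + p - 12) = (p - 2)*(p + 4)*(p - 3)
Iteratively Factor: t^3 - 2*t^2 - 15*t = (t + 3)*(t^2 - 5*t) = t*(t + 3)*(t - 5)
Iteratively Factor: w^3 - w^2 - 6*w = (w + 2)*(w^2 - 3*w) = w*(w + 2)*(w - 3)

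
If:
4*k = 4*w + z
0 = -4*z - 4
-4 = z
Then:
No Solution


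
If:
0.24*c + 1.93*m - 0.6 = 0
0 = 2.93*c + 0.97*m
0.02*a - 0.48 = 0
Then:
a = 24.00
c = -0.11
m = 0.32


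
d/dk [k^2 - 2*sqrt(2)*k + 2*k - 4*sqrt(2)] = 2*k - 2*sqrt(2) + 2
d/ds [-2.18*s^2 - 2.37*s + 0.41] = -4.36*s - 2.37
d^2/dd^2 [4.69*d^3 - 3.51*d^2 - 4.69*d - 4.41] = 28.14*d - 7.02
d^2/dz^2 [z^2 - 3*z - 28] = 2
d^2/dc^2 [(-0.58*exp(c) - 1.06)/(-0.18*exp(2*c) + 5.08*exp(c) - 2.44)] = (0.018792*exp(4*c) + 0.667727999999999*exp(3*c) - 4.436208*exp(2*c) + 32.681792*exp(c) + 16.592)*exp(c)/(0.005832*exp(6*c) - 0.493776*exp(5*c) + 14.172624*exp(4*c) - 144.483328*exp(3*c) + 192.117792*exp(2*c) - 90.732864*exp(c) + 14.526784)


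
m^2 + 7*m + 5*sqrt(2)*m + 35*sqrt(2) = (m + 7)*(m + 5*sqrt(2))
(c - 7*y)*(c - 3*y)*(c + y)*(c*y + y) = c^4*y - 9*c^3*y^2 + c^3*y + 11*c^2*y^3 - 9*c^2*y^2 + 21*c*y^4 + 11*c*y^3 + 21*y^4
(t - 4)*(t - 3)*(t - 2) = t^3 - 9*t^2 + 26*t - 24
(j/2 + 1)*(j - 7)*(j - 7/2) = j^3/2 - 17*j^2/4 + 7*j/4 + 49/2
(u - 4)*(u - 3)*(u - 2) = u^3 - 9*u^2 + 26*u - 24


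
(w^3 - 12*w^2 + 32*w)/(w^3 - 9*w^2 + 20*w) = (w - 8)/(w - 5)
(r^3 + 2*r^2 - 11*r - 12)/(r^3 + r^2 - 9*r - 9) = (r + 4)/(r + 3)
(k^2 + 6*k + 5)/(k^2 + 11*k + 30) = (k + 1)/(k + 6)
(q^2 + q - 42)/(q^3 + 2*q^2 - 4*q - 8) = (q^2 + q - 42)/(q^3 + 2*q^2 - 4*q - 8)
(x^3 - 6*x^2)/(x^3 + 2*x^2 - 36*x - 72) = x^2/(x^2 + 8*x + 12)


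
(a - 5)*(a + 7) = a^2 + 2*a - 35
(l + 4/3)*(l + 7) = l^2 + 25*l/3 + 28/3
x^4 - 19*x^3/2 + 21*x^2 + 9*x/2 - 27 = (x - 6)*(x - 3)*(x - 3/2)*(x + 1)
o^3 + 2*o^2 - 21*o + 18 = (o - 3)*(o - 1)*(o + 6)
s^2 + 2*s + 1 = (s + 1)^2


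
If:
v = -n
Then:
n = -v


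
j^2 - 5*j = j*(j - 5)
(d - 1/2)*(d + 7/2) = d^2 + 3*d - 7/4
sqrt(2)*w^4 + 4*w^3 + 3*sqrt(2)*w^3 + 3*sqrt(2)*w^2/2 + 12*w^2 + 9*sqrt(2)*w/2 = w*(w + 3)*(w + 3*sqrt(2)/2)*(sqrt(2)*w + 1)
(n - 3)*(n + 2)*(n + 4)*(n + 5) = n^4 + 8*n^3 + 5*n^2 - 74*n - 120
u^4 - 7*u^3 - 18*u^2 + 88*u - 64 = (u - 8)*(u - 2)*(u - 1)*(u + 4)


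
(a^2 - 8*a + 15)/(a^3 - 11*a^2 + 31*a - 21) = (a - 5)/(a^2 - 8*a + 7)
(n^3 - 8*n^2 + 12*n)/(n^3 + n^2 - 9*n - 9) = n*(n^2 - 8*n + 12)/(n^3 + n^2 - 9*n - 9)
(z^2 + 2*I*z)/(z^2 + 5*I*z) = (z + 2*I)/(z + 5*I)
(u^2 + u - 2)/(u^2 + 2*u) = (u - 1)/u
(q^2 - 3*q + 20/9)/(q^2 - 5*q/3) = (q - 4/3)/q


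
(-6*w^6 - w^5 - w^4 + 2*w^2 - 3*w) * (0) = 0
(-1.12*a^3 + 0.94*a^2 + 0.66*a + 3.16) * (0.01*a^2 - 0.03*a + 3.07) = -0.0112*a^5 + 0.043*a^4 - 3.46*a^3 + 2.8976*a^2 + 1.9314*a + 9.7012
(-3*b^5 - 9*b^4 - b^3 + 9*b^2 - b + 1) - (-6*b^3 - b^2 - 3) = -3*b^5 - 9*b^4 + 5*b^3 + 10*b^2 - b + 4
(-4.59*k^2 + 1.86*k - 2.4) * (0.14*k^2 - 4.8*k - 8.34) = -0.6426*k^4 + 22.2924*k^3 + 29.0166*k^2 - 3.9924*k + 20.016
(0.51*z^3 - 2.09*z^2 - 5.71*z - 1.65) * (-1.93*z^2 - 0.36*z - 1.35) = -0.9843*z^5 + 3.8501*z^4 + 11.0842*z^3 + 8.0616*z^2 + 8.3025*z + 2.2275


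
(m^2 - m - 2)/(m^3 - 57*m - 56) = (m - 2)/(m^2 - m - 56)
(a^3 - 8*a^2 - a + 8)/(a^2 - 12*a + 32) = (a^2 - 1)/(a - 4)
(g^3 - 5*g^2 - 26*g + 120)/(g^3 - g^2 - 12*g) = (g^2 - g - 30)/(g*(g + 3))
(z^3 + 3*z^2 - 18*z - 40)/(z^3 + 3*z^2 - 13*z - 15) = (z^2 - 2*z - 8)/(z^2 - 2*z - 3)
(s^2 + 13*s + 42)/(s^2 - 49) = (s + 6)/(s - 7)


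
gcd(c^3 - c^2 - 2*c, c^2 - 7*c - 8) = c + 1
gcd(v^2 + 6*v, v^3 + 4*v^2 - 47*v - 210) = v + 6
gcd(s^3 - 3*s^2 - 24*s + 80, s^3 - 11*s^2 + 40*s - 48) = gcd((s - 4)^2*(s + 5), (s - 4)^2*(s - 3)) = s^2 - 8*s + 16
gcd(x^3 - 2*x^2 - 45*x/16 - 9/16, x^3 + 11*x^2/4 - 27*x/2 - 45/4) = x^2 - 9*x/4 - 9/4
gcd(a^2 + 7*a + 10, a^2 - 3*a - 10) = a + 2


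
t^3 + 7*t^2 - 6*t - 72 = (t - 3)*(t + 4)*(t + 6)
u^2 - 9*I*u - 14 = (u - 7*I)*(u - 2*I)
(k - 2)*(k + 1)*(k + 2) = k^3 + k^2 - 4*k - 4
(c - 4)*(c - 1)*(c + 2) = c^3 - 3*c^2 - 6*c + 8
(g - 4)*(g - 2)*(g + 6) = g^3 - 28*g + 48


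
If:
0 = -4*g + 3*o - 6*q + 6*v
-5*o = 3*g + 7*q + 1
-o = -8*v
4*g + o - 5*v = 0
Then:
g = 3/305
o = -32/305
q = -22/305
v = -4/305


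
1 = 1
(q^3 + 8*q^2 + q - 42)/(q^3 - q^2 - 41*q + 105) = (q^2 + q - 6)/(q^2 - 8*q + 15)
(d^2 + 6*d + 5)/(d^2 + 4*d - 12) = (d^2 + 6*d + 5)/(d^2 + 4*d - 12)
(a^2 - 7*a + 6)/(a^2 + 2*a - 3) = (a - 6)/(a + 3)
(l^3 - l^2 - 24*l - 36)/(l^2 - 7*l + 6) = (l^2 + 5*l + 6)/(l - 1)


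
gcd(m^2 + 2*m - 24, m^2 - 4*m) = m - 4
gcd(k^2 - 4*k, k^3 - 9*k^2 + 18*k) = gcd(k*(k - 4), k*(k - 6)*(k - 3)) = k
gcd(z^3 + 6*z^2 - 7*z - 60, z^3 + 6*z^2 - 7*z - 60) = z^3 + 6*z^2 - 7*z - 60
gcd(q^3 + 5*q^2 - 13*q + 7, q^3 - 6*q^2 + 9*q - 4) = q^2 - 2*q + 1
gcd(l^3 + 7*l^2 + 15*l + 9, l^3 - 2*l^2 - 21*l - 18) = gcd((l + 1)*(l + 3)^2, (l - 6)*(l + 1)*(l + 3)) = l^2 + 4*l + 3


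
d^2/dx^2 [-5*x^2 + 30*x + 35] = -10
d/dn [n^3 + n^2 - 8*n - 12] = 3*n^2 + 2*n - 8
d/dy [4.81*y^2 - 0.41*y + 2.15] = 9.62*y - 0.41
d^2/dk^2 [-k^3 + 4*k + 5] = -6*k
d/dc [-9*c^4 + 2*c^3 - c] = -36*c^3 + 6*c^2 - 1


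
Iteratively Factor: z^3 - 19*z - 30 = (z + 2)*(z^2 - 2*z - 15) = (z + 2)*(z + 3)*(z - 5)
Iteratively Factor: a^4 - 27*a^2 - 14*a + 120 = (a + 3)*(a^3 - 3*a^2 - 18*a + 40) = (a + 3)*(a + 4)*(a^2 - 7*a + 10) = (a - 2)*(a + 3)*(a + 4)*(a - 5)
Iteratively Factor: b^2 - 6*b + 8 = (b - 4)*(b - 2)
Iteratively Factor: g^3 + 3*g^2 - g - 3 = (g + 1)*(g^2 + 2*g - 3) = (g + 1)*(g + 3)*(g - 1)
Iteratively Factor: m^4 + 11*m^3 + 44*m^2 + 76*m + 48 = (m + 4)*(m^3 + 7*m^2 + 16*m + 12) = (m + 2)*(m + 4)*(m^2 + 5*m + 6) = (m + 2)*(m + 3)*(m + 4)*(m + 2)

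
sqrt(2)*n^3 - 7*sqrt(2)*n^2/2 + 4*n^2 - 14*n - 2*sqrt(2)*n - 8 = (n - 4)*(n + 2*sqrt(2))*(sqrt(2)*n + sqrt(2)/2)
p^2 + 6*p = p*(p + 6)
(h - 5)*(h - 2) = h^2 - 7*h + 10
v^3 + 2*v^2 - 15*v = v*(v - 3)*(v + 5)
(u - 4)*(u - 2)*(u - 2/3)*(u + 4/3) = u^4 - 16*u^3/3 + 28*u^2/9 + 32*u/3 - 64/9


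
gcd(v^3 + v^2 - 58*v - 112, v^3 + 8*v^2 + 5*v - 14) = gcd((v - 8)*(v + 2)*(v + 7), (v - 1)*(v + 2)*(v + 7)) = v^2 + 9*v + 14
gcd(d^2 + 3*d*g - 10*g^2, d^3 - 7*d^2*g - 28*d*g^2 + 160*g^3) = d + 5*g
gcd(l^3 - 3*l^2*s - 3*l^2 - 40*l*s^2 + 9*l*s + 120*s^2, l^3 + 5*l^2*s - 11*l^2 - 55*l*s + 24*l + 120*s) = l^2 + 5*l*s - 3*l - 15*s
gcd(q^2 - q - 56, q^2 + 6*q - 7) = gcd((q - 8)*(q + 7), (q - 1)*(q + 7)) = q + 7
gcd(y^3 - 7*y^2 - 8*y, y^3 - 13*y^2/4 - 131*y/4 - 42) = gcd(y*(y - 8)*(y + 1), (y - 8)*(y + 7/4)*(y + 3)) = y - 8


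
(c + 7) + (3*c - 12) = 4*c - 5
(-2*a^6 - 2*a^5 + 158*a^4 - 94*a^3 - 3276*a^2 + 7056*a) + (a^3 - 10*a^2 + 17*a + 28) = -2*a^6 - 2*a^5 + 158*a^4 - 93*a^3 - 3286*a^2 + 7073*a + 28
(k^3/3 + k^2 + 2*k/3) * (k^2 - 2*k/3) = k^5/3 + 7*k^4/9 - 4*k^2/9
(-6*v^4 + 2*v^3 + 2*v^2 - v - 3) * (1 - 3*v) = 18*v^5 - 12*v^4 - 4*v^3 + 5*v^2 + 8*v - 3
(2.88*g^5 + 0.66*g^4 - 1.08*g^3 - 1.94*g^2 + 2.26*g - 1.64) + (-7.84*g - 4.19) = 2.88*g^5 + 0.66*g^4 - 1.08*g^3 - 1.94*g^2 - 5.58*g - 5.83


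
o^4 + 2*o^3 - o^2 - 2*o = o*(o - 1)*(o + 1)*(o + 2)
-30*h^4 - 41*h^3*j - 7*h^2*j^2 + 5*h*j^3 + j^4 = (-3*h + j)*(h + j)*(2*h + j)*(5*h + j)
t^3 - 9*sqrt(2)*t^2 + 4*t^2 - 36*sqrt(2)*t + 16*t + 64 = (t + 4)*(t - 8*sqrt(2))*(t - sqrt(2))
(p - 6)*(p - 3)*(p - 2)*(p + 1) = p^4 - 10*p^3 + 25*p^2 - 36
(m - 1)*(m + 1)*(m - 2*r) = m^3 - 2*m^2*r - m + 2*r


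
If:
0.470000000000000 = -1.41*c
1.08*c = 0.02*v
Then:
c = -0.33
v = -18.00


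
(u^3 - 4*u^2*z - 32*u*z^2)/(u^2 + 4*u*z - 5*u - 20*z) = u*(u - 8*z)/(u - 5)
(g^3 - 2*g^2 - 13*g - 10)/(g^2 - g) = (g^3 - 2*g^2 - 13*g - 10)/(g*(g - 1))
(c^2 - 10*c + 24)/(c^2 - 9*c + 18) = (c - 4)/(c - 3)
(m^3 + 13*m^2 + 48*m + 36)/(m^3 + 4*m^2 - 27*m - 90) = (m^2 + 7*m + 6)/(m^2 - 2*m - 15)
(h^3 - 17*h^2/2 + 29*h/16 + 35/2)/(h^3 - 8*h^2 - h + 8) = (h^2 - h/2 - 35/16)/(h^2 - 1)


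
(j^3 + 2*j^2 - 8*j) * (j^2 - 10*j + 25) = j^5 - 8*j^4 - 3*j^3 + 130*j^2 - 200*j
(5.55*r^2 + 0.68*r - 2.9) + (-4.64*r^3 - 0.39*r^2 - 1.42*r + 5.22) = -4.64*r^3 + 5.16*r^2 - 0.74*r + 2.32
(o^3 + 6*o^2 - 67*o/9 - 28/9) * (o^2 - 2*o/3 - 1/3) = o^5 + 16*o^4/3 - 106*o^3/9 - 4*o^2/27 + 41*o/9 + 28/27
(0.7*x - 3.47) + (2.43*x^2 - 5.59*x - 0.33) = 2.43*x^2 - 4.89*x - 3.8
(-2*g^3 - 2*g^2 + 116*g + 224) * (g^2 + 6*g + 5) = -2*g^5 - 14*g^4 + 94*g^3 + 910*g^2 + 1924*g + 1120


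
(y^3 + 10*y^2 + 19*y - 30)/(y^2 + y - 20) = (y^2 + 5*y - 6)/(y - 4)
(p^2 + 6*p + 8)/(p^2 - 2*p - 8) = (p + 4)/(p - 4)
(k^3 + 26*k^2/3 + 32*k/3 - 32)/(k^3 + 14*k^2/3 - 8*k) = (k + 4)/k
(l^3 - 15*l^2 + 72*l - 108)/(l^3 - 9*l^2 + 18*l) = (l - 6)/l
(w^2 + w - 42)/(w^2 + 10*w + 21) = (w - 6)/(w + 3)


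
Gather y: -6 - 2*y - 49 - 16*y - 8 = -18*y - 63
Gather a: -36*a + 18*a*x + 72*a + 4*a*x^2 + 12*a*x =a*(4*x^2 + 30*x + 36)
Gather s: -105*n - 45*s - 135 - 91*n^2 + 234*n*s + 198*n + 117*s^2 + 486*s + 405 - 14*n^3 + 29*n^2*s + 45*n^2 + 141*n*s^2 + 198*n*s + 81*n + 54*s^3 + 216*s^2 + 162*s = -14*n^3 - 46*n^2 + 174*n + 54*s^3 + s^2*(141*n + 333) + s*(29*n^2 + 432*n + 603) + 270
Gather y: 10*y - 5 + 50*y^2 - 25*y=50*y^2 - 15*y - 5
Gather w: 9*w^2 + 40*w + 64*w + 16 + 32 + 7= 9*w^2 + 104*w + 55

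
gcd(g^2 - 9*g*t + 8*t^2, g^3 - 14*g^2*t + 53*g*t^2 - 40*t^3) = g^2 - 9*g*t + 8*t^2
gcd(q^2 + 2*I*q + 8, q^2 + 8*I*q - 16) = q + 4*I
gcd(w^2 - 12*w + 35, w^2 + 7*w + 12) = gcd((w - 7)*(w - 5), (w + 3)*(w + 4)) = 1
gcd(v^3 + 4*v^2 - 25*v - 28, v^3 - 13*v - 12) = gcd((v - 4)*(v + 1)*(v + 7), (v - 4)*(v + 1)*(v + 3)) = v^2 - 3*v - 4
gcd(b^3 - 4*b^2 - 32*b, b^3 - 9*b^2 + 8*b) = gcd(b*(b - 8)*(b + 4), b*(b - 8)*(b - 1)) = b^2 - 8*b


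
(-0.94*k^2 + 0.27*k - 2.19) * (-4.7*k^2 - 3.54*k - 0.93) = 4.418*k^4 + 2.0586*k^3 + 10.2114*k^2 + 7.5015*k + 2.0367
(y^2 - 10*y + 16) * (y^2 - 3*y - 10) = y^4 - 13*y^3 + 36*y^2 + 52*y - 160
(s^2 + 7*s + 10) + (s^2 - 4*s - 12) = 2*s^2 + 3*s - 2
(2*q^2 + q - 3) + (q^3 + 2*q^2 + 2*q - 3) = q^3 + 4*q^2 + 3*q - 6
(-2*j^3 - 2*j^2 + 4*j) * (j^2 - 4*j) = -2*j^5 + 6*j^4 + 12*j^3 - 16*j^2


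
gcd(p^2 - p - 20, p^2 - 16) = p + 4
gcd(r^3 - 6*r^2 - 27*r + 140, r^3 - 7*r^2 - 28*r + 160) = r^2 + r - 20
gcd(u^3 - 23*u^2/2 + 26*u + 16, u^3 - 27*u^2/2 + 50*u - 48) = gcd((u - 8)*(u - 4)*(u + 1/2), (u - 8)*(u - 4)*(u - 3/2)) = u^2 - 12*u + 32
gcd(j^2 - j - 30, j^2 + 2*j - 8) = 1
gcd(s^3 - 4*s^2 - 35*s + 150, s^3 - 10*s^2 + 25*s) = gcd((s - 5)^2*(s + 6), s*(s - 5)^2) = s^2 - 10*s + 25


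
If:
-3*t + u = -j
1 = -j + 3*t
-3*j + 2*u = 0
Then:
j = 2/3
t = 5/9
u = 1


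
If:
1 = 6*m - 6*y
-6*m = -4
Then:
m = 2/3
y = 1/2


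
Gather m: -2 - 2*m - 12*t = -2*m - 12*t - 2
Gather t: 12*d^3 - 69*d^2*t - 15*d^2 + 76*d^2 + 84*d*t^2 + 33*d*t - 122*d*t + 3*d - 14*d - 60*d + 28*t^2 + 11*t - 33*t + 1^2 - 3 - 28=12*d^3 + 61*d^2 - 71*d + t^2*(84*d + 28) + t*(-69*d^2 - 89*d - 22) - 30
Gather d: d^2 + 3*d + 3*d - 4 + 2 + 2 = d^2 + 6*d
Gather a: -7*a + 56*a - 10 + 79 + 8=49*a + 77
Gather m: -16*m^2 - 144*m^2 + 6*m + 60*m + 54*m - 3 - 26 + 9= -160*m^2 + 120*m - 20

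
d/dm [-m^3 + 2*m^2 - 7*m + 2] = -3*m^2 + 4*m - 7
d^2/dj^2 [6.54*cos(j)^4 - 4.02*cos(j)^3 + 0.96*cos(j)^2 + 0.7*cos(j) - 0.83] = -104.64*cos(j)^4 + 36.18*cos(j)^3 + 74.64*cos(j)^2 - 24.82*cos(j) + 1.92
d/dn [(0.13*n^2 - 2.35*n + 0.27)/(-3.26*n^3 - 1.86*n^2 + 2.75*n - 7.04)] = (0.4238*n^4 - 15.322*n^3 - 1.3729*n^2 - 0.825999999999999*n + 15.8015)/(10.6276*n^6 + 12.1272*n^5 - 14.4704*n^4 + 35.6708*n^3 + 33.7513*n^2 - 38.72*n + 49.5616)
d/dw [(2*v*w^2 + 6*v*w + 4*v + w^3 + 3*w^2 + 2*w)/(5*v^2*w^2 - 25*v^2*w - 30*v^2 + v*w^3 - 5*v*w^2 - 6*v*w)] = (-80*v^2 + 3*v*w^2 - 68*v*w - 36*v - 8*w^2)/(v*(25*v^2*w^2 - 300*v^2*w + 900*v^2 + 10*v*w^3 - 120*v*w^2 + 360*v*w + w^4 - 12*w^3 + 36*w^2))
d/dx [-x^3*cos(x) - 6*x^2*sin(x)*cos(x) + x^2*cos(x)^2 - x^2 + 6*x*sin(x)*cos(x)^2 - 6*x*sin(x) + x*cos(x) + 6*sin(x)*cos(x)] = x^3*sin(x) - x^2*sin(2*x) - 3*x^2*cos(x) - 6*x^2*cos(2*x) - x*sin(x) - 6*x*sin(2*x) - 9*x*cos(x)/2 + x*cos(2*x) + 9*x*cos(3*x)/2 - x - 9*sin(x)/2 + 3*sin(3*x)/2 + cos(x) + 6*cos(2*x)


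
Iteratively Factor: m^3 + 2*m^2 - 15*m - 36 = (m + 3)*(m^2 - m - 12) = (m + 3)^2*(m - 4)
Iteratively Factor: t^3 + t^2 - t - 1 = (t + 1)*(t^2 - 1) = (t + 1)^2*(t - 1)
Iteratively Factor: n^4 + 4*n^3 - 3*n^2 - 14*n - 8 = (n + 1)*(n^3 + 3*n^2 - 6*n - 8) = (n + 1)^2*(n^2 + 2*n - 8) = (n + 1)^2*(n + 4)*(n - 2)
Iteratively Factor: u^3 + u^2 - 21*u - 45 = (u + 3)*(u^2 - 2*u - 15) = (u - 5)*(u + 3)*(u + 3)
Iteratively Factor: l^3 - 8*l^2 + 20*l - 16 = (l - 2)*(l^2 - 6*l + 8) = (l - 4)*(l - 2)*(l - 2)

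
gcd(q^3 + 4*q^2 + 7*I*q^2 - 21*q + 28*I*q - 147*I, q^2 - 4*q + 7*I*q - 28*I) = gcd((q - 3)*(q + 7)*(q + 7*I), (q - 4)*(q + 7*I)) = q + 7*I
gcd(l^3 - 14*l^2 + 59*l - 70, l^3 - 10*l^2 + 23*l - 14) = l^2 - 9*l + 14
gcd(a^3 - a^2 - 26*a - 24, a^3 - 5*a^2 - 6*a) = a^2 - 5*a - 6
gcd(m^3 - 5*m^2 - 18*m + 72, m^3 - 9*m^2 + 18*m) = m^2 - 9*m + 18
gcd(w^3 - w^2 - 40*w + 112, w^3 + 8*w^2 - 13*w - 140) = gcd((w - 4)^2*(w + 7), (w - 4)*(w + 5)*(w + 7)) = w^2 + 3*w - 28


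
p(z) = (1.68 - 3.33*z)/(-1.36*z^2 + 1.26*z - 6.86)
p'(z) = (1.68 - 3.33*z)*(2.72*z - 1.26)/(-1.36*z^2 + 1.26*z - 6.86)^2 - 3.33/(-1.36*z^2 + 1.26*z - 6.86)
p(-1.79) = -0.57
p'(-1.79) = -0.01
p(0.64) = 0.07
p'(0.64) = 0.50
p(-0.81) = -0.50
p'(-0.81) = 0.18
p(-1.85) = -0.57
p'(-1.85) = -0.02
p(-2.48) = -0.54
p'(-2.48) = -0.05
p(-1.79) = -0.57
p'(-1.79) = -0.01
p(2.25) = 0.53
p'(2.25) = 0.07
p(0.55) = 0.02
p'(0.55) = 0.51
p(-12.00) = -0.19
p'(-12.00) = -0.01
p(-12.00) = -0.19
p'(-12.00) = -0.01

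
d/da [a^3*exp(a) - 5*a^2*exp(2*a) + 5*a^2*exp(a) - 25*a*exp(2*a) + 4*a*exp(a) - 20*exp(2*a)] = (a^3 - 10*a^2*exp(a) + 8*a^2 - 60*a*exp(a) + 14*a - 65*exp(a) + 4)*exp(a)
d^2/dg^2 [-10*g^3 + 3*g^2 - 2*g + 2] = 6 - 60*g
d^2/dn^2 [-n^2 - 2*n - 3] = -2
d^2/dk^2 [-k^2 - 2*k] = -2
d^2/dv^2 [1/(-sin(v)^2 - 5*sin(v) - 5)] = (4*sin(v)^4 + 15*sin(v)^3 - sin(v)^2 - 55*sin(v) - 40)/(sin(v)^2 + 5*sin(v) + 5)^3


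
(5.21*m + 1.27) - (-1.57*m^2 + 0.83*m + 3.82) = 1.57*m^2 + 4.38*m - 2.55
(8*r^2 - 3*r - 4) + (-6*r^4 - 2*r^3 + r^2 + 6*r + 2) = -6*r^4 - 2*r^3 + 9*r^2 + 3*r - 2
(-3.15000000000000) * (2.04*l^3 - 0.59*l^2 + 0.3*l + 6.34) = -6.426*l^3 + 1.8585*l^2 - 0.945*l - 19.971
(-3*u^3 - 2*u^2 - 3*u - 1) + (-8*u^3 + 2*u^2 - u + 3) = -11*u^3 - 4*u + 2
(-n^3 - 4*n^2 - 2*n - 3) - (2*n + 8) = -n^3 - 4*n^2 - 4*n - 11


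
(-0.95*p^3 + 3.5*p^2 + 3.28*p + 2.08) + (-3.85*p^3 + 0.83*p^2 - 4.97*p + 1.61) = -4.8*p^3 + 4.33*p^2 - 1.69*p + 3.69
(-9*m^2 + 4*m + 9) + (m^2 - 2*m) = -8*m^2 + 2*m + 9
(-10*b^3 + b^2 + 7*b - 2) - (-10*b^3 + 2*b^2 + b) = -b^2 + 6*b - 2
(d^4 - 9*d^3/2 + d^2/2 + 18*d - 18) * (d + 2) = d^5 - 5*d^4/2 - 17*d^3/2 + 19*d^2 + 18*d - 36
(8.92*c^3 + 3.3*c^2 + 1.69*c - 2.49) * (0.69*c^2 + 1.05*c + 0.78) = 6.1548*c^5 + 11.643*c^4 + 11.5887*c^3 + 2.6304*c^2 - 1.2963*c - 1.9422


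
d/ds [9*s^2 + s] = 18*s + 1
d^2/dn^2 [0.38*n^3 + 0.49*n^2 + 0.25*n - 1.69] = 2.28*n + 0.98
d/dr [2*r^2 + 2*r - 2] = 4*r + 2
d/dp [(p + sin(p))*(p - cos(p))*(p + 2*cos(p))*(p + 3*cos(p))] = -(p + sin(p))*(p - cos(p))*(p + 2*cos(p))*(3*sin(p) - 1) - (p + sin(p))*(p - cos(p))*(p + 3*cos(p))*(2*sin(p) - 1) + (p + sin(p))*(p + 2*cos(p))*(p + 3*cos(p))*(sin(p) + 1) + (p - cos(p))*(p + 2*cos(p))*(p + 3*cos(p))*(cos(p) + 1)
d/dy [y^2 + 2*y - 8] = 2*y + 2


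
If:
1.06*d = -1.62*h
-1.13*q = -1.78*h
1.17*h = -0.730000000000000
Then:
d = 0.95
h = -0.62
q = -0.98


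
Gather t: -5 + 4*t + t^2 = t^2 + 4*t - 5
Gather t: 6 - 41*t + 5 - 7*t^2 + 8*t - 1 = -7*t^2 - 33*t + 10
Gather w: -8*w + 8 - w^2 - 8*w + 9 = -w^2 - 16*w + 17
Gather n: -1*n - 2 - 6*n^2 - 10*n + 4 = -6*n^2 - 11*n + 2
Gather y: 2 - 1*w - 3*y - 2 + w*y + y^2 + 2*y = -w + y^2 + y*(w - 1)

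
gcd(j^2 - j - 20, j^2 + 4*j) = j + 4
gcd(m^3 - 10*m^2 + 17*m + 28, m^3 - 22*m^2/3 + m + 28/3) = m^2 - 6*m - 7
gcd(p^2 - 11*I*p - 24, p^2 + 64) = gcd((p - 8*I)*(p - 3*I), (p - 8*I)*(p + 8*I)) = p - 8*I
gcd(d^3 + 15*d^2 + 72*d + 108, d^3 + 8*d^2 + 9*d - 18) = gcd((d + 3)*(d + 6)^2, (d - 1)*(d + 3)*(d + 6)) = d^2 + 9*d + 18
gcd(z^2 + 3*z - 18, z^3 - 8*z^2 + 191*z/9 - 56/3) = z - 3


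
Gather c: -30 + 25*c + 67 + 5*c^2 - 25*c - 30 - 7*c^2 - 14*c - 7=-2*c^2 - 14*c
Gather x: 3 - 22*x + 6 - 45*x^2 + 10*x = -45*x^2 - 12*x + 9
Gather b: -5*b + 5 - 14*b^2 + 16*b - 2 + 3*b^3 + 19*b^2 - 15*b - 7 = 3*b^3 + 5*b^2 - 4*b - 4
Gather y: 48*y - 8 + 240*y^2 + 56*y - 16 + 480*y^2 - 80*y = 720*y^2 + 24*y - 24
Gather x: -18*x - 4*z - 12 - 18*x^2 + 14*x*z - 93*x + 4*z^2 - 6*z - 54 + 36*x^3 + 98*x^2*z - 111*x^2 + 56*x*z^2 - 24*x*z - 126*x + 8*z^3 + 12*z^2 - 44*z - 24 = 36*x^3 + x^2*(98*z - 129) + x*(56*z^2 - 10*z - 237) + 8*z^3 + 16*z^2 - 54*z - 90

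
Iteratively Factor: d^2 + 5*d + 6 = (d + 2)*(d + 3)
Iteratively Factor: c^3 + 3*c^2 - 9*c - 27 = (c + 3)*(c^2 - 9) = (c - 3)*(c + 3)*(c + 3)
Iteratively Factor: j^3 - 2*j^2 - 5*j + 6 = (j + 2)*(j^2 - 4*j + 3) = (j - 1)*(j + 2)*(j - 3)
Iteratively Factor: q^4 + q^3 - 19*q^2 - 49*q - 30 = (q + 3)*(q^3 - 2*q^2 - 13*q - 10) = (q + 1)*(q + 3)*(q^2 - 3*q - 10) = (q + 1)*(q + 2)*(q + 3)*(q - 5)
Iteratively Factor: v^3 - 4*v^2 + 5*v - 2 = (v - 2)*(v^2 - 2*v + 1) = (v - 2)*(v - 1)*(v - 1)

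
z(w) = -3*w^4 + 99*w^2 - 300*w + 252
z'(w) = -12*w^3 + 198*w - 300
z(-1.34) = 822.09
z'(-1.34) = -536.45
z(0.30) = 170.89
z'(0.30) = -240.92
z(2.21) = 0.96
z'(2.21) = 8.05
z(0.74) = 83.31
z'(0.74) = -158.34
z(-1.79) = 1075.41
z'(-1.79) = -585.60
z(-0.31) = 354.49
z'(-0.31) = -361.02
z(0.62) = 103.61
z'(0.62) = -180.10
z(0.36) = 156.78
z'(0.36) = -229.28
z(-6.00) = 1728.00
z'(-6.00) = 1104.00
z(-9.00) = -8712.00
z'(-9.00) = 6666.00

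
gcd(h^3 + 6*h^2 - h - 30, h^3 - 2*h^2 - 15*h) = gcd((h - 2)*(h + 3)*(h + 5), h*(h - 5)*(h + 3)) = h + 3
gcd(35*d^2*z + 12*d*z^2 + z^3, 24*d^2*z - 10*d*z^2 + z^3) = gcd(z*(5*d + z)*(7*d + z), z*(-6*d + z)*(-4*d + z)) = z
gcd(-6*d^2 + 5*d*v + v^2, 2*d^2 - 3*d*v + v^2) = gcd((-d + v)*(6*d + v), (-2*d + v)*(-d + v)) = -d + v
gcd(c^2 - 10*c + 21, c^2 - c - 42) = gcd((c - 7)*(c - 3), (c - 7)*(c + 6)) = c - 7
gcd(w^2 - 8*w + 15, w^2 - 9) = w - 3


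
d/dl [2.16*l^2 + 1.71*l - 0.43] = 4.32*l + 1.71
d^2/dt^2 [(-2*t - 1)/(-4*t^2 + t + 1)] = 2*(2*(-12*t - 1)*(-4*t^2 + t + 1) - (2*t + 1)*(8*t - 1)^2)/(-4*t^2 + t + 1)^3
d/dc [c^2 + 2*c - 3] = 2*c + 2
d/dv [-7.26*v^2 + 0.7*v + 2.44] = 0.7 - 14.52*v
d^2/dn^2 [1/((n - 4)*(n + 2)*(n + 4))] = 4*(3*n^4 + 8*n^3 - 18*n^2 + 160)/(n^9 + 6*n^8 - 36*n^7 - 280*n^6 + 192*n^5 + 4224*n^4 + 5120*n^3 - 18432*n^2 - 49152*n - 32768)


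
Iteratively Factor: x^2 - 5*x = (x - 5)*(x)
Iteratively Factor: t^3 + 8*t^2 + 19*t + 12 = (t + 3)*(t^2 + 5*t + 4) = (t + 1)*(t + 3)*(t + 4)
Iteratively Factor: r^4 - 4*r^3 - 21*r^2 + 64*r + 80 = (r - 4)*(r^3 - 21*r - 20) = (r - 4)*(r + 4)*(r^2 - 4*r - 5) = (r - 4)*(r + 1)*(r + 4)*(r - 5)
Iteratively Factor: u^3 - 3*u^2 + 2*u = (u - 2)*(u^2 - u) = u*(u - 2)*(u - 1)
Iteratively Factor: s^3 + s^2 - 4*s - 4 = (s + 2)*(s^2 - s - 2) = (s - 2)*(s + 2)*(s + 1)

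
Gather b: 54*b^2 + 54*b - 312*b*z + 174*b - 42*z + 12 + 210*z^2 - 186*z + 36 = 54*b^2 + b*(228 - 312*z) + 210*z^2 - 228*z + 48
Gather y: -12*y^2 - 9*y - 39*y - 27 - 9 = -12*y^2 - 48*y - 36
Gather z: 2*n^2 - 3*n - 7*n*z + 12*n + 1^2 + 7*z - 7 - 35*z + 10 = 2*n^2 + 9*n + z*(-7*n - 28) + 4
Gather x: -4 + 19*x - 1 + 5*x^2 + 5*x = 5*x^2 + 24*x - 5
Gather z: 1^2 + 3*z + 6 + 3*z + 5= 6*z + 12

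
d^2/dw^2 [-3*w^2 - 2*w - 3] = -6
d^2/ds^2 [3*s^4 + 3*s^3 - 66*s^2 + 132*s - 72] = 36*s^2 + 18*s - 132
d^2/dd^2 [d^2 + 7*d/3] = 2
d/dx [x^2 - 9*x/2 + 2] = 2*x - 9/2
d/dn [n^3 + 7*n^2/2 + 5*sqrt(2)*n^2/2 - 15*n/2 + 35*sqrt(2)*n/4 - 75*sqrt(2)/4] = 3*n^2 + 7*n + 5*sqrt(2)*n - 15/2 + 35*sqrt(2)/4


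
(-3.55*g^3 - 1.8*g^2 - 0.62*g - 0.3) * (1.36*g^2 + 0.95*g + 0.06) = -4.828*g^5 - 5.8205*g^4 - 2.7662*g^3 - 1.105*g^2 - 0.3222*g - 0.018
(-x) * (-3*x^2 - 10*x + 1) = 3*x^3 + 10*x^2 - x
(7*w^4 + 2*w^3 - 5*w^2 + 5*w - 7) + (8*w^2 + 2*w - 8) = 7*w^4 + 2*w^3 + 3*w^2 + 7*w - 15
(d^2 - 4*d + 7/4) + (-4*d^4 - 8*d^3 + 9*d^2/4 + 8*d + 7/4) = -4*d^4 - 8*d^3 + 13*d^2/4 + 4*d + 7/2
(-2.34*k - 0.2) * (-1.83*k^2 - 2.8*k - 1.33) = 4.2822*k^3 + 6.918*k^2 + 3.6722*k + 0.266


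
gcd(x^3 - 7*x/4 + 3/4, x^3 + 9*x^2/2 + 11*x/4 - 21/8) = x^2 + x - 3/4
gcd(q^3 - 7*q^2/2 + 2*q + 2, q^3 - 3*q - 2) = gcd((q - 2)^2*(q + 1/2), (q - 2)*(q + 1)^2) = q - 2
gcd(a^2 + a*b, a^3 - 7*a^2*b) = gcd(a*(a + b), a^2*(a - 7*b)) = a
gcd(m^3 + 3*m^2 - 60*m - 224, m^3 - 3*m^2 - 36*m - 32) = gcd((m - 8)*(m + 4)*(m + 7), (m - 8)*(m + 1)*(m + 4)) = m^2 - 4*m - 32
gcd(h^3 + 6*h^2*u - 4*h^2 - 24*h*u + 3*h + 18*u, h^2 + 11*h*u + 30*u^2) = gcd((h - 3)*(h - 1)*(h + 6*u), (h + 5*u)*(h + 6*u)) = h + 6*u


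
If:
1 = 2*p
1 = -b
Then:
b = -1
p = 1/2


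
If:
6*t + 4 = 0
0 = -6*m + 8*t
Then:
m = -8/9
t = -2/3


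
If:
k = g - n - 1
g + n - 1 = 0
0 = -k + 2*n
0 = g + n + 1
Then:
No Solution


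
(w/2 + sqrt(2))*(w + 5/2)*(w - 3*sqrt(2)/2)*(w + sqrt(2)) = w^4/2 + 3*sqrt(2)*w^3/4 + 5*w^3/4 - 5*w^2/2 + 15*sqrt(2)*w^2/8 - 25*w/4 - 3*sqrt(2)*w - 15*sqrt(2)/2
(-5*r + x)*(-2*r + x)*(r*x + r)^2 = 10*r^4*x^2 + 20*r^4*x + 10*r^4 - 7*r^3*x^3 - 14*r^3*x^2 - 7*r^3*x + r^2*x^4 + 2*r^2*x^3 + r^2*x^2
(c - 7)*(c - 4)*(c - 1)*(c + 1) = c^4 - 11*c^3 + 27*c^2 + 11*c - 28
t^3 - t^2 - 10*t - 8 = (t - 4)*(t + 1)*(t + 2)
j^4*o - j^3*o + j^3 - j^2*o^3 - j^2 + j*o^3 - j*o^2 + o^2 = (j - 1)*(j - o)*(j + o)*(j*o + 1)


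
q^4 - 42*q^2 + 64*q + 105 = (q - 5)*(q - 3)*(q + 1)*(q + 7)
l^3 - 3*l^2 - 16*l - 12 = (l - 6)*(l + 1)*(l + 2)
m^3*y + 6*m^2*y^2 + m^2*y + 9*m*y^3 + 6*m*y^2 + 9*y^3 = (m + 3*y)^2*(m*y + y)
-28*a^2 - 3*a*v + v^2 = (-7*a + v)*(4*a + v)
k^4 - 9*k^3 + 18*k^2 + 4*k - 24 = (k - 6)*(k - 2)^2*(k + 1)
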